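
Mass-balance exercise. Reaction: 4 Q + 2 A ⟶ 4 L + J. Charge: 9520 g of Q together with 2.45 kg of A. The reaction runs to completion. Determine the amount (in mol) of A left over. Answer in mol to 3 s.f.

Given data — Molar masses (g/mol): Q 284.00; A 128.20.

2.35 mol

n(Q) = 9520 / 284.00 = 33.52 mol
n(A) = 2.450×1000 / 128.20 = 19.11 mol
n/ν for Q = 33.52/4 = 8.380
n/ν for A = 19.11/2 = 9.555
Smallest n/ν is Q → limiting reagent.
A consumed = (2/4) × 33.52 = 16.76 mol
A remaining = 19.11 − 16.76 = 2.350 mol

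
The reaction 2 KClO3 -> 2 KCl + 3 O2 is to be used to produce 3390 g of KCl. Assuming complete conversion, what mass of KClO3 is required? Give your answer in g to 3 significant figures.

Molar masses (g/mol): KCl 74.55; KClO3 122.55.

5570 g

n(KCl) = 3390 / 74.55 = 45.47 mol
n(KClO3) = (2/2) × 45.47 = 45.47 mol
mass = 45.47 × 122.55 = 5572 g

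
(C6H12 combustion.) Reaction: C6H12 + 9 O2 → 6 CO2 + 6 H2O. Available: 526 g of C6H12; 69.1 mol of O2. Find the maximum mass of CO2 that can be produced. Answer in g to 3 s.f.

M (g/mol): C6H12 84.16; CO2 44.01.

n(C6H12) = 526.0 / 84.16 = 6.250 mol
n(O2) = 69.10 mol
n/ν for C6H12 = 6.250/1 = 6.250
n/ν for O2 = 69.10/9 = 7.678
Smallest n/ν is C6H12 → limiting reagent.
n(CO2) = (6/1) × 6.250 = 37.50 mol
mass = 37.50 × 44.01 = 1650 g

1650 g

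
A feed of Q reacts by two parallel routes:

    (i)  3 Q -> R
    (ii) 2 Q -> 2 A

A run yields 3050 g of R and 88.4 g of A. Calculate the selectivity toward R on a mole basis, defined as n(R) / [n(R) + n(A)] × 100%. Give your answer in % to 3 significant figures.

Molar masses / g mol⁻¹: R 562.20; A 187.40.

92.0 %

n(R) = 3050 / 562.20 = 5.425 mol
n(A) = 88.4 / 187.40 = 0.4717 mol
selectivity = 5.425/(5.425+0.4717) × 100 = 92.00 %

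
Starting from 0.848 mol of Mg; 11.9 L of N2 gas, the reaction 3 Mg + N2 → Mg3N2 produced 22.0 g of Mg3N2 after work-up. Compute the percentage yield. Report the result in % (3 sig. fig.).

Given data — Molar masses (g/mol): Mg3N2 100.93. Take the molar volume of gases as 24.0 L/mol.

n(Mg) = 0.8480 mol
n(N2) = 11.90 / 24.0 = 0.4958 mol
n/ν for Mg = 0.8480/3 = 0.2827
n/ν for N2 = 0.4958/1 = 0.4958
Smallest n/ν is Mg → limiting reagent.
theoretical n(Mg3N2) = (1/3) × 0.8480 = 0.2827 mol → 28.53 g
% yield = 22.0 / 28.53 × 100 = 77.11 %

77.1 %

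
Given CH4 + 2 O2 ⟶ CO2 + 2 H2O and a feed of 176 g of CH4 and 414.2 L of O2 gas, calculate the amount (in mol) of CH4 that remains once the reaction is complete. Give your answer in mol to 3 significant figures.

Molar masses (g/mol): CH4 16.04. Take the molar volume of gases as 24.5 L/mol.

n(CH4) = 176.0 / 16.04 = 10.97 mol
n(O2) = 414.2 / 24.5 = 16.91 mol
n/ν for CH4 = 10.97/1 = 10.97
n/ν for O2 = 16.91/2 = 8.455
Smallest n/ν is O2 → limiting reagent.
CH4 consumed = (1/2) × 16.91 = 8.455 mol
CH4 remaining = 10.97 − 8.455 = 2.515 mol

2.52 mol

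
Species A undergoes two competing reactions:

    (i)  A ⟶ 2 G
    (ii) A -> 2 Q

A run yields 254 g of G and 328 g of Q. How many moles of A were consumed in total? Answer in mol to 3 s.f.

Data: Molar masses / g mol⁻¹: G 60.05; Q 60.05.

4.85 mol

n(G) = 254 / 60.05 = 4.230 mol
n(Q) = 328 / 60.05 = 5.462 mol
n(A) via (i) = (1/2)×4.230 = 2.115 mol
n(A) via (ii) = (1/2)×5.462 = 2.731 mol
total n(A) = 2.115 + 2.731 = 4.846 mol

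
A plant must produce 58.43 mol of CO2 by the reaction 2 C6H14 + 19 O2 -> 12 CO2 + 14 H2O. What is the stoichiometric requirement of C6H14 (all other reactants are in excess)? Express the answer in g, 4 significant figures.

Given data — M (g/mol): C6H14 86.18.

n(CO2) = 58.43 mol
n(C6H14) = (2/12) × 58.43 = 9.738 mol
mass = 9.738 × 86.18 = 839.2 g

839.2 g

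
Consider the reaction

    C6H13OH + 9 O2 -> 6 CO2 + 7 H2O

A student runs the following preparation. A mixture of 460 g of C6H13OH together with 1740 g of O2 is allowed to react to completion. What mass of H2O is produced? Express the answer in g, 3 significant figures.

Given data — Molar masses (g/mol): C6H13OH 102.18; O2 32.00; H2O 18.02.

568 g

n(C6H13OH) = 460.0 / 102.18 = 4.502 mol
n(O2) = 1740 / 32.00 = 54.38 mol
n/ν → C6H13OH: 4.502, O2: 6.042; C6H13OH is limiting.
n(H2O) = (7/1) × 4.502 = 31.51 mol
mass = 31.51 × 18.02 = 567.8 g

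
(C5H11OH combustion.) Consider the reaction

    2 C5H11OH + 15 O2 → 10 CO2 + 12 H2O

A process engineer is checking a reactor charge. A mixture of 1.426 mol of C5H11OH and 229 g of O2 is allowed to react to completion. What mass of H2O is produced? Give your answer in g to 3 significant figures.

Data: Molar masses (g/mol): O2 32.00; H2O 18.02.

103 g

n(C5H11OH) = 1.426 mol
n(O2) = 229.0 / 32.00 = 7.156 mol
n/ν for C5H11OH = 1.426/2 = 0.7130
n/ν for O2 = 7.156/15 = 0.4771
Smallest n/ν is O2 → limiting reagent.
n(H2O) = (12/15) × 7.156 = 5.725 mol
mass = 5.725 × 18.02 = 103.2 g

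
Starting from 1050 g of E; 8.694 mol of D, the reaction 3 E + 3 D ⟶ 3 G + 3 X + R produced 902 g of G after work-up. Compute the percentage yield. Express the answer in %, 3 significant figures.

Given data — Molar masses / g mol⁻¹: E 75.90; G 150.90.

68.8 %

n(E) = 1050 / 75.90 = 13.83 mol
n(D) = 8.694 mol
n/ν for E = 13.83/3 = 4.610
n/ν for D = 8.694/3 = 2.898
Smallest n/ν is D → limiting reagent.
theoretical n(G) = (3/3) × 8.694 = 8.694 mol → 1312 g
% yield = 902 / 1312 × 100 = 68.75 %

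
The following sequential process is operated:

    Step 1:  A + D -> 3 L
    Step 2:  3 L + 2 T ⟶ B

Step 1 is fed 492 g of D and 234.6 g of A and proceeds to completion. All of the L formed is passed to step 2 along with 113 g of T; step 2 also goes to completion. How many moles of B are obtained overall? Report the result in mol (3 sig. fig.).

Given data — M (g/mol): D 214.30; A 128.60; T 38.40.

Step 1:
n(D) = 492.0 / 214.30 = 2.296 mol
n(A) = 234.6 / 128.60 = 1.824 mol
n/ν → D: 2.296, A: 1.824; A is limiting.
n(L) produced = (3/1) × 1.824 = 5.472 mol
Step 2:
n(L) available = 5.472 mol
n(T) = 113.0 / 38.40 = 2.943 mol
n/ν → L: 1.824, T: 1.472; T is limiting.
n(B) = (1/2) × 2.943 = 1.472 mol

1.47 mol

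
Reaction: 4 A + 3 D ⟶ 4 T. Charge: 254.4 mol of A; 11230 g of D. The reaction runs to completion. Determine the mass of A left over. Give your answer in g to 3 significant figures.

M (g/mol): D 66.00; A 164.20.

n(A) = 254.4 mol
n(D) = 11230 / 66.00 = 170.2 mol
n/ν for A = 254.4/4 = 63.60
n/ν for D = 170.2/3 = 56.73
Smallest n/ν is D → limiting reagent.
A consumed = (4/3) × 170.2 = 226.9 mol
A remaining = 254.4 − 226.9 = 27.50 mol
mass = 27.50 × 164.20 = 4516 g

4520 g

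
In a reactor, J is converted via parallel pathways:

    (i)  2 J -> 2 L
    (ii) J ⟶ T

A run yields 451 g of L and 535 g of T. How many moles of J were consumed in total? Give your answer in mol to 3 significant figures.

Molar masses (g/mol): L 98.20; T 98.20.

n(L) = 451 / 98.20 = 4.593 mol
n(T) = 535 / 98.20 = 5.448 mol
n(J) via (i) = (2/2)×4.593 = 4.593 mol
n(J) via (ii) = (1/1)×5.448 = 5.448 mol
total n(J) = 4.593 + 5.448 = 10.04 mol

10.0 mol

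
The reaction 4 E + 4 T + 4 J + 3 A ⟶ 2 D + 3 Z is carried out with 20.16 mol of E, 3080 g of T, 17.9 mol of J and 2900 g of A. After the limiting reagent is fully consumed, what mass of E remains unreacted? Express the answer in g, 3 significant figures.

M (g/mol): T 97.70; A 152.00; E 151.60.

343 g

n(E) = 20.16 mol
n(T) = 3080 / 97.70 = 31.53 mol
n(J) = 17.90 mol
n(A) = 2900 / 152.00 = 19.08 mol
n/ν for E = 20.16/4 = 5.040
n/ν for T = 31.53/4 = 7.883
n/ν for J = 17.90/4 = 4.475
n/ν for A = 19.08/3 = 6.360
Smallest n/ν is J → limiting reagent.
E consumed = (4/4) × 17.90 = 17.90 mol
E remaining = 20.16 − 17.90 = 2.260 mol
mass = 2.260 × 151.60 = 342.6 g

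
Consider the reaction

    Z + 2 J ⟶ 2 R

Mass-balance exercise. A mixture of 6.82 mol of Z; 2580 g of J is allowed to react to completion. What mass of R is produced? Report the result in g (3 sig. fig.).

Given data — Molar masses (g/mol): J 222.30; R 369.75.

4290 g

n(Z) = 6.820 mol
n(J) = 2580 / 222.30 = 11.61 mol
n/ν for Z = 6.820/1 = 6.820
n/ν for J = 11.61/2 = 5.805
Smallest n/ν is J → limiting reagent.
n(R) = (2/2) × 11.61 = 11.61 mol
mass = 11.61 × 369.75 = 4293 g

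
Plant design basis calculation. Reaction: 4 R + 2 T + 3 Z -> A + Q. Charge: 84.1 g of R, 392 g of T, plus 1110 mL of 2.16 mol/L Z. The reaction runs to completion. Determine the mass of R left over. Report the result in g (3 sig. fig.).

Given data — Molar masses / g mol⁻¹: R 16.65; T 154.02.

n(R) = 84.10 / 16.65 = 5.051 mol
n(T) = 392.0 / 154.02 = 2.545 mol
n(Z) = 2.16 × 1110/1000 = 2.398 mol
n/ν → R: 1.263, T: 1.273, Z: 0.7993; Z is limiting.
R consumed = (4/3) × 2.398 = 3.197 mol
R remaining = 5.051 − 3.197 = 1.854 mol
mass = 1.854 × 16.65 = 30.87 g

30.9 g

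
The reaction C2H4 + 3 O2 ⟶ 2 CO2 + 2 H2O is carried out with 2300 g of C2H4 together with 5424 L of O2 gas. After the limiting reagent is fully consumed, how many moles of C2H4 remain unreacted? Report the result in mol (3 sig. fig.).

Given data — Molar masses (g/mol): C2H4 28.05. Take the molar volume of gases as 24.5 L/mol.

n(C2H4) = 2300 / 28.05 = 82.00 mol
n(O2) = 5424 / 24.5 = 221.4 mol
n/ν → C2H4: 82.00, O2: 73.80; O2 is limiting.
C2H4 consumed = (1/3) × 221.4 = 73.80 mol
C2H4 remaining = 82.00 − 73.80 = 8.200 mol

8.20 mol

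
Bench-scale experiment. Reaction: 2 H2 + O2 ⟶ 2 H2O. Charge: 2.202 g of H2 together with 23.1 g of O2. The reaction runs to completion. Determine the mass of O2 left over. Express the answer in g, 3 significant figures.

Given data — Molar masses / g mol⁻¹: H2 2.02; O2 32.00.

5.66 g

n(H2) = 2.202 / 2.02 = 1.090 mol
n(O2) = 23.10 / 32.00 = 0.7219 mol
n/ν for H2 = 1.090/2 = 0.5450
n/ν for O2 = 0.7219/1 = 0.7219
Smallest n/ν is H2 → limiting reagent.
O2 consumed = (1/2) × 1.090 = 0.5450 mol
O2 remaining = 0.7219 − 0.5450 = 0.1769 mol
mass = 0.1769 × 32.00 = 5.661 g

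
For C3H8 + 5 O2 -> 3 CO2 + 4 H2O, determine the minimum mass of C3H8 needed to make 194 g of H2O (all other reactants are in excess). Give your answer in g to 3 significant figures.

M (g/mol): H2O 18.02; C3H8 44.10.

n(H2O) = 194 / 18.02 = 10.77 mol
n(C3H8) = (1/4) × 10.77 = 2.693 mol
mass = 2.693 × 44.10 = 118.8 g

119 g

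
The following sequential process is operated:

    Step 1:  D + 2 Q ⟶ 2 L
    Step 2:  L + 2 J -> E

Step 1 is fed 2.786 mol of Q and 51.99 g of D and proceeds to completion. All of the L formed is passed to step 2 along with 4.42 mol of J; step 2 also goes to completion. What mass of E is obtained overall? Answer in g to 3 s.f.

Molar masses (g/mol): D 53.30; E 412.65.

805 g

Step 1:
n(Q) = 2.786 mol
n(D) = 51.99 / 53.30 = 0.9754 mol
n/ν for Q = 2.786/2 = 1.393
n/ν for D = 0.9754/1 = 0.9754
Smallest n/ν is D → limiting reagent.
n(L) produced = (2/1) × 0.9754 = 1.951 mol
Step 2:
n(L) available = 1.951 mol
n(J) = 4.420 mol
n/ν for L = 1.951/1 = 1.951
n/ν for J = 4.420/2 = 2.210
Smallest n/ν is L → limiting reagent.
n(E) = (1/1) × 1.951 = 1.951 mol
mass = 1.951 × 412.65 = 805.1 g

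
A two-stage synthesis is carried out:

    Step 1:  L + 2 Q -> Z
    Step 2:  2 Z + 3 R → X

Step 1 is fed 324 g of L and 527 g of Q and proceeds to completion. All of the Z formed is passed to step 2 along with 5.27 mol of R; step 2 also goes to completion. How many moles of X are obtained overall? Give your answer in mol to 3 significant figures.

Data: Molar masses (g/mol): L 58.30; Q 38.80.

Step 1:
n(L) = 324.0 / 58.30 = 5.557 mol
n(Q) = 527.0 / 38.80 = 13.58 mol
n/ν for L = 5.557/1 = 5.557
n/ν for Q = 13.58/2 = 6.790
Smallest n/ν is L → limiting reagent.
n(Z) produced = (1/1) × 5.557 = 5.557 mol
Step 2:
n(Z) available = 5.557 mol
n(R) = 5.270 mol
n/ν for Z = 5.557/2 = 2.779
n/ν for R = 5.270/3 = 1.757
Smallest n/ν is R → limiting reagent.
n(X) = (1/3) × 5.270 = 1.757 mol

1.76 mol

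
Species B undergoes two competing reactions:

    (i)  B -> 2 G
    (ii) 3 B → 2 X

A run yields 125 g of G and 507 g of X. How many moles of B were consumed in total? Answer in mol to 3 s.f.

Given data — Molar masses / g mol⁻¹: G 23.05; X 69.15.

n(G) = 125 / 23.05 = 5.423 mol
n(X) = 507 / 69.15 = 7.332 mol
n(B) via (i) = (1/2)×5.423 = 2.712 mol
n(B) via (ii) = (3/2)×7.332 = 11.00 mol
total n(B) = 2.712 + 11.00 = 13.71 mol

13.7 mol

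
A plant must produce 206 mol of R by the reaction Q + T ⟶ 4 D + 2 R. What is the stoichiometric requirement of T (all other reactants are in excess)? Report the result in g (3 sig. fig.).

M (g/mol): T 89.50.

9220 g

n(R) = 206.0 mol
n(T) = (1/2) × 206.0 = 103.0 mol
mass = 103.0 × 89.50 = 9219 g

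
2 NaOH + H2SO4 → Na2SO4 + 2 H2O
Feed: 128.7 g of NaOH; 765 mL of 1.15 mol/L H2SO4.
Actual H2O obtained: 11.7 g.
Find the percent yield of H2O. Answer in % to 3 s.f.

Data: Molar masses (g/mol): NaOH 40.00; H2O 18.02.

n(NaOH) = 128.7 / 40.00 = 3.218 mol
n(H2SO4) = 1.15 × 765.0/1000 = 0.8798 mol
n/ν for NaOH = 3.218/2 = 1.609
n/ν for H2SO4 = 0.8798/1 = 0.8798
Smallest n/ν is H2SO4 → limiting reagent.
theoretical n(H2O) = (2/1) × 0.8798 = 1.760 mol → 31.72 g
% yield = 11.7 / 31.72 × 100 = 36.89 %

36.9 %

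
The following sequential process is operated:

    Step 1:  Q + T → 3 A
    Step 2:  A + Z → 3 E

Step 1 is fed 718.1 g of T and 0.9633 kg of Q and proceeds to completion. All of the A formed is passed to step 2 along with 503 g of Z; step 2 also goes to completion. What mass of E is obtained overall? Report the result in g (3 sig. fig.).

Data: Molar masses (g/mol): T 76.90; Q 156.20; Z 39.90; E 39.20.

1480 g

Step 1:
n(T) = 718.1 / 76.90 = 9.338 mol
n(Q) = 0.9633×1000 / 156.20 = 6.167 mol
n/ν for T = 9.338/1 = 9.338
n/ν for Q = 6.167/1 = 6.167
Smallest n/ν is Q → limiting reagent.
n(A) produced = (3/1) × 6.167 = 18.50 mol
Step 2:
n(A) available = 18.50 mol
n(Z) = 503.0 / 39.90 = 12.61 mol
n/ν for A = 18.50/1 = 18.50
n/ν for Z = 12.61/1 = 12.61
Smallest n/ν is Z → limiting reagent.
n(E) = (3/1) × 12.61 = 37.83 mol
mass = 37.83 × 39.20 = 1483 g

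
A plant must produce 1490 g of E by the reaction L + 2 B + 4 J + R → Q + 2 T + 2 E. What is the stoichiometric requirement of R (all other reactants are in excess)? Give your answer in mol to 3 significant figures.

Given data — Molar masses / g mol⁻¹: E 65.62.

n(E) = 1490 / 65.62 = 22.71 mol
n(R) = (1/2) × 22.71 = 11.36 mol

11.4 mol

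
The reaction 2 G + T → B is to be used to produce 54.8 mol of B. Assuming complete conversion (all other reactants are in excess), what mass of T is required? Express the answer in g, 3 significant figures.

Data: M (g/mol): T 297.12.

16300 g

n(B) = 54.80 mol
n(T) = (1/1) × 54.80 = 54.80 mol
mass = 54.80 × 297.12 = 16280 g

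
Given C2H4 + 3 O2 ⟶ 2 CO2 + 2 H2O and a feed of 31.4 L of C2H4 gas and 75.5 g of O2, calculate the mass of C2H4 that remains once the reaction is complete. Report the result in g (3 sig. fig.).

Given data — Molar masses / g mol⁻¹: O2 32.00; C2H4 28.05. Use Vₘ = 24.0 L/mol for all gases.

n(C2H4) = 31.40 / 24.0 = 1.308 mol
n(O2) = 75.50 / 32.00 = 2.359 mol
n/ν → C2H4: 1.308, O2: 0.7863; O2 is limiting.
C2H4 consumed = (1/3) × 2.359 = 0.7863 mol
C2H4 remaining = 1.308 − 0.7863 = 0.5217 mol
mass = 0.5217 × 28.05 = 14.63 g

14.6 g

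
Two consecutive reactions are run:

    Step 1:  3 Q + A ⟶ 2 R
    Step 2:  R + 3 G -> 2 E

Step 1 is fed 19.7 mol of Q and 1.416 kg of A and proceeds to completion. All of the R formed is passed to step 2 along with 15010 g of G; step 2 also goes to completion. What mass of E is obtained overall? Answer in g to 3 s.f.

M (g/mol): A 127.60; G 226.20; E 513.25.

13500 g

Step 1:
n(Q) = 19.70 mol
n(A) = 1.416×1000 / 127.60 = 11.10 mol
n/ν → Q: 6.567, A: 11.10; Q is limiting.
n(R) produced = (2/3) × 19.70 = 13.13 mol
Step 2:
n(R) available = 13.13 mol
n(G) = 15010 / 226.20 = 66.36 mol
n/ν → R: 13.13, G: 22.12; R is limiting.
n(E) = (2/1) × 13.13 = 26.26 mol
mass = 26.26 × 513.25 = 13480 g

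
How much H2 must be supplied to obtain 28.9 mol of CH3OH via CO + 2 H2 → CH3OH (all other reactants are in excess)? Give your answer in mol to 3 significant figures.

n(CH3OH) = 28.90 mol
n(H2) = (2/1) × 28.90 = 57.80 mol

57.8 mol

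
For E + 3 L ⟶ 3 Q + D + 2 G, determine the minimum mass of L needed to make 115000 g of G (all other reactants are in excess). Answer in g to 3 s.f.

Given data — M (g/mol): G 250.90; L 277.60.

n(G) = 115000 / 250.90 = 458.3 mol
n(L) = (3/2) × 458.3 = 687.5 mol
mass = 687.5 × 277.60 = 190900 g

191000 g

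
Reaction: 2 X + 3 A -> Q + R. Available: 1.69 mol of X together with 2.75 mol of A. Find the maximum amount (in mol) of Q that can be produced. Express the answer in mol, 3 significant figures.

n(X) = 1.690 mol
n(A) = 2.750 mol
n/ν → X: 0.8450, A: 0.9167; X is limiting.
n(Q) = (1/2) × 1.690 = 0.8450 mol

0.845 mol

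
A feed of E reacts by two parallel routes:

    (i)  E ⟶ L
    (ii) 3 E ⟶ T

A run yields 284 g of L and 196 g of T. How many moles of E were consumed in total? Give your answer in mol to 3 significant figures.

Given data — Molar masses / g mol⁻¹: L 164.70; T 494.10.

2.91 mol

n(L) = 284 / 164.70 = 1.724 mol
n(T) = 196 / 494.10 = 0.3967 mol
n(E) via (i) = (1/1)×1.724 = 1.724 mol
n(E) via (ii) = (3/1)×0.3967 = 1.190 mol
total n(E) = 1.724 + 1.190 = 2.914 mol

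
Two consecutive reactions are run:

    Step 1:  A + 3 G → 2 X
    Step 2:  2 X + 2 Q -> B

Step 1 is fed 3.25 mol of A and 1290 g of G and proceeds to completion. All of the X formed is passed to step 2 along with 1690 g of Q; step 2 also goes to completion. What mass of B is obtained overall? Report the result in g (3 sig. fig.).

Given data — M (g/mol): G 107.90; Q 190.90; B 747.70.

Step 1:
n(A) = 3.250 mol
n(G) = 1290 / 107.90 = 11.96 mol
n/ν for A = 3.250/1 = 3.250
n/ν for G = 11.96/3 = 3.987
Smallest n/ν is A → limiting reagent.
n(X) produced = (2/1) × 3.250 = 6.500 mol
Step 2:
n(X) available = 6.500 mol
n(Q) = 1690 / 190.90 = 8.853 mol
n/ν for X = 6.500/2 = 3.250
n/ν for Q = 8.853/2 = 4.427
Smallest n/ν is X → limiting reagent.
n(B) = (1/2) × 6.500 = 3.250 mol
mass = 3.250 × 747.70 = 2430 g

2430 g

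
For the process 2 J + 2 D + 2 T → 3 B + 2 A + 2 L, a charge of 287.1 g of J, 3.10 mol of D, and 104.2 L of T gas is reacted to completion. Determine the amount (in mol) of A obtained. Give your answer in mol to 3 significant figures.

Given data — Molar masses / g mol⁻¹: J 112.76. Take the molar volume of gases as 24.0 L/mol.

2.55 mol

n(J) = 287.1 / 112.76 = 2.546 mol
n(D) = 3.100 mol
n(T) = 104.2 / 24.0 = 4.342 mol
n/ν → J: 1.273, D: 1.550, T: 2.171; J is limiting.
n(A) = (2/2) × 2.546 = 2.546 mol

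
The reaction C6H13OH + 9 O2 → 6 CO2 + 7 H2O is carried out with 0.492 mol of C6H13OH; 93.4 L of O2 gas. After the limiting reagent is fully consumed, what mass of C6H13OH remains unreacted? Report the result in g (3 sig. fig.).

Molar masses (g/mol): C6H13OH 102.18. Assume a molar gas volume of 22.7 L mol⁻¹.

3.56 g

n(C6H13OH) = 0.4920 mol
n(O2) = 93.40 / 22.7 = 4.115 mol
n/ν → C6H13OH: 0.4920, O2: 0.4572; O2 is limiting.
C6H13OH consumed = (1/9) × 4.115 = 0.4572 mol
C6H13OH remaining = 0.4920 − 0.4572 = 0.03480 mol
mass = 0.03480 × 102.18 = 3.556 g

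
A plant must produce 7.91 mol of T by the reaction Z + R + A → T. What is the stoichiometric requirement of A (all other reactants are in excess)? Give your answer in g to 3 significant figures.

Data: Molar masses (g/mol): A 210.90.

1670 g

n(T) = 7.910 mol
n(A) = (1/1) × 7.910 = 7.910 mol
mass = 7.910 × 210.90 = 1668 g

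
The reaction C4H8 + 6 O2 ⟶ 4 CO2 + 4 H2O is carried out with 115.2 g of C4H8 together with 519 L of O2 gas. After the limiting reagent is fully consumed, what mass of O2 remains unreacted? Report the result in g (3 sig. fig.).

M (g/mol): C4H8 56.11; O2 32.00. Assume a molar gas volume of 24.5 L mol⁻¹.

n(C4H8) = 115.2 / 56.11 = 2.053 mol
n(O2) = 519.0 / 24.5 = 21.18 mol
n/ν for C4H8 = 2.053/1 = 2.053
n/ν for O2 = 21.18/6 = 3.530
Smallest n/ν is C4H8 → limiting reagent.
O2 consumed = (6/1) × 2.053 = 12.32 mol
O2 remaining = 21.18 − 12.32 = 8.860 mol
mass = 8.860 × 32.00 = 283.5 g

284 g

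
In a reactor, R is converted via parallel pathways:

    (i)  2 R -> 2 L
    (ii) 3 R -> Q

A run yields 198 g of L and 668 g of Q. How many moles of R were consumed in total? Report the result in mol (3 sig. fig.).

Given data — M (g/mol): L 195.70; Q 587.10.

4.43 mol

n(L) = 198 / 195.70 = 1.012 mol
n(Q) = 668 / 587.10 = 1.138 mol
n(R) via (i) = (2/2)×1.012 = 1.012 mol
n(R) via (ii) = (3/1)×1.138 = 3.414 mol
total n(R) = 1.012 + 3.414 = 4.426 mol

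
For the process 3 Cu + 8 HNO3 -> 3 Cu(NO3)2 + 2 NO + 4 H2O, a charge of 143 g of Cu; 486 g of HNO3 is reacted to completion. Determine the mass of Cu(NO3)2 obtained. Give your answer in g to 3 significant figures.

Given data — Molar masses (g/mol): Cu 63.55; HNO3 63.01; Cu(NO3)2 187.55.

422 g

n(Cu) = 143.0 / 63.55 = 2.250 mol
n(HNO3) = 486.0 / 63.01 = 7.713 mol
n/ν for Cu = 2.250/3 = 0.7500
n/ν for HNO3 = 7.713/8 = 0.9641
Smallest n/ν is Cu → limiting reagent.
n(Cu(NO3)2) = (3/3) × 2.250 = 2.250 mol
mass = 2.250 × 187.55 = 422.0 g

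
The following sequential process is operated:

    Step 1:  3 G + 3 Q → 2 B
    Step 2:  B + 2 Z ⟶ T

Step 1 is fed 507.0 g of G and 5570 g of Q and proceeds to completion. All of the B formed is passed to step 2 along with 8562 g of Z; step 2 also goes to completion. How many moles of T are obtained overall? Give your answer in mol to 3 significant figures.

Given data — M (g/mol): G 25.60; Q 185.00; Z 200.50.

Step 1:
n(G) = 507.0 / 25.60 = 19.80 mol
n(Q) = 5570 / 185.00 = 30.11 mol
n/ν for G = 19.80/3 = 6.600
n/ν for Q = 30.11/3 = 10.04
Smallest n/ν is G → limiting reagent.
n(B) produced = (2/3) × 19.80 = 13.20 mol
Step 2:
n(B) available = 13.20 mol
n(Z) = 8562 / 200.50 = 42.70 mol
n/ν for B = 13.20/1 = 13.20
n/ν for Z = 42.70/2 = 21.35
Smallest n/ν is B → limiting reagent.
n(T) = (1/1) × 13.20 = 13.20 mol

13.2 mol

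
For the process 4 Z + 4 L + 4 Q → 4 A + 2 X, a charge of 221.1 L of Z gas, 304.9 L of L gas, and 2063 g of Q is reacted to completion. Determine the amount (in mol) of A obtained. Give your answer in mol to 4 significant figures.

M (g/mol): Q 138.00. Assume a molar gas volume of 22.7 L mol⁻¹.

n(Z) = 221.1 / 22.7 = 9.740 mol
n(L) = 304.9 / 22.7 = 13.43 mol
n(Q) = 2063 / 138.00 = 14.95 mol
n/ν for Z = 9.740/4 = 2.435
n/ν for L = 13.43/4 = 3.358
n/ν for Q = 14.95/4 = 3.738
Smallest n/ν is Z → limiting reagent.
n(A) = (4/4) × 9.740 = 9.740 mol

9.740 mol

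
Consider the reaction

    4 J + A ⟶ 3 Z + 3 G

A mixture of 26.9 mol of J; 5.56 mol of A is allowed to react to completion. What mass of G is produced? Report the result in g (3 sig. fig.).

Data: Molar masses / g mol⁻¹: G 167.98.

n(J) = 26.90 mol
n(A) = 5.560 mol
n/ν for J = 26.90/4 = 6.725
n/ν for A = 5.560/1 = 5.560
Smallest n/ν is A → limiting reagent.
n(G) = (3/1) × 5.560 = 16.68 mol
mass = 16.68 × 167.98 = 2802 g

2800 g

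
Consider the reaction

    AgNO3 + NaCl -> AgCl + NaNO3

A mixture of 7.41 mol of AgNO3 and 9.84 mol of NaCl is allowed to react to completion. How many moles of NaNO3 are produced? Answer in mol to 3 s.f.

7.41 mol

n(AgNO3) = 7.410 mol
n(NaCl) = 9.840 mol
n/ν for AgNO3 = 7.410/1 = 7.410
n/ν for NaCl = 9.840/1 = 9.840
Smallest n/ν is AgNO3 → limiting reagent.
n(NaNO3) = (1/1) × 7.410 = 7.410 mol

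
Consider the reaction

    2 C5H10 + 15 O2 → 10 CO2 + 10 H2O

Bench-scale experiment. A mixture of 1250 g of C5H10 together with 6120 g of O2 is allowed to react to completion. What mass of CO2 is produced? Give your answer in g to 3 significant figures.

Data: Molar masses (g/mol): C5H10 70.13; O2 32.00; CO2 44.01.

3920 g

n(C5H10) = 1250 / 70.13 = 17.82 mol
n(O2) = 6120 / 32.00 = 191.3 mol
n/ν for C5H10 = 17.82/2 = 8.910
n/ν for O2 = 191.3/15 = 12.75
Smallest n/ν is C5H10 → limiting reagent.
n(CO2) = (10/2) × 17.82 = 89.10 mol
mass = 89.10 × 44.01 = 3921 g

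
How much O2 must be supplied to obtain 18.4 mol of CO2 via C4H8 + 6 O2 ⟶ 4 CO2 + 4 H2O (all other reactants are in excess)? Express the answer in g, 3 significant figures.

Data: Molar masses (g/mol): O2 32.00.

883 g

n(CO2) = 18.40 mol
n(O2) = (6/4) × 18.40 = 27.60 mol
mass = 27.60 × 32.00 = 883.2 g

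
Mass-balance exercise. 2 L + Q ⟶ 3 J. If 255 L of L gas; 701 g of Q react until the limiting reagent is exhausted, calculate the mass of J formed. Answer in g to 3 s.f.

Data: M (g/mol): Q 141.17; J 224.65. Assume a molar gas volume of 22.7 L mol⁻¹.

3350 g

n(L) = 255.0 / 22.7 = 11.23 mol
n(Q) = 701.0 / 141.17 = 4.966 mol
n/ν → L: 5.615, Q: 4.966; Q is limiting.
n(J) = (3/1) × 4.966 = 14.90 mol
mass = 14.90 × 224.65 = 3347 g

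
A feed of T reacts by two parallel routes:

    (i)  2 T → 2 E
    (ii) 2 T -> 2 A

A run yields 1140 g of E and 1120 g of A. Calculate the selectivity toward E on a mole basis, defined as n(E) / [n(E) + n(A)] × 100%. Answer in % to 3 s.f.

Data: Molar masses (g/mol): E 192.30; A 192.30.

50.4 %

n(E) = 1140 / 192.30 = 5.928 mol
n(A) = 1120 / 192.30 = 5.824 mol
selectivity = 5.928/(5.928+5.824) × 100 = 50.44 %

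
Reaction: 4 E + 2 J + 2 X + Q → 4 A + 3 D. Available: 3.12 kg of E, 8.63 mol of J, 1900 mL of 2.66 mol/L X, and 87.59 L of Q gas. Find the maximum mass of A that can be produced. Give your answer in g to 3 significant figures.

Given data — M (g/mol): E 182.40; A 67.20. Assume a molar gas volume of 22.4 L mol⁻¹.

n(E) = 3.120×1000 / 182.40 = 17.11 mol
n(J) = 8.630 mol
n(X) = 2.66 × 1900/1000 = 5.054 mol
n(Q) = 87.59 / 22.4 = 3.910 mol
n/ν for E = 17.11/4 = 4.278
n/ν for J = 8.630/2 = 4.315
n/ν for X = 5.054/2 = 2.527
n/ν for Q = 3.910/1 = 3.910
Smallest n/ν is X → limiting reagent.
n(A) = (4/2) × 5.054 = 10.11 mol
mass = 10.11 × 67.20 = 679.4 g

679 g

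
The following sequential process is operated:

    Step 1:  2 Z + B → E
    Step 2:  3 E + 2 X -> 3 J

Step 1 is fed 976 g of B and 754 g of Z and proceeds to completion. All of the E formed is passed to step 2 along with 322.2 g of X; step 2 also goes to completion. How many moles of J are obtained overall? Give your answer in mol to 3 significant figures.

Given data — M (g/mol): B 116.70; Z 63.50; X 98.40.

4.91 mol

Step 1:
n(B) = 976.0 / 116.70 = 8.363 mol
n(Z) = 754.0 / 63.50 = 11.87 mol
n/ν → B: 8.363, Z: 5.935; Z is limiting.
n(E) produced = (1/2) × 11.87 = 5.935 mol
Step 2:
n(E) available = 5.935 mol
n(X) = 322.2 / 98.40 = 3.274 mol
n/ν → E: 1.978, X: 1.637; X is limiting.
n(J) = (3/2) × 3.274 = 4.911 mol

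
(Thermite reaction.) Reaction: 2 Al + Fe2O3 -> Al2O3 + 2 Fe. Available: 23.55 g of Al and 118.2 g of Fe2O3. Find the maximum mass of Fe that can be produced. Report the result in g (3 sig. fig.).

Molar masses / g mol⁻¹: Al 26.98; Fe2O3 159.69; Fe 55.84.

n(Al) = 23.55 / 26.98 = 0.8729 mol
n(Fe2O3) = 118.2 / 159.69 = 0.7402 mol
n/ν for Al = 0.8729/2 = 0.4365
n/ν for Fe2O3 = 0.7402/1 = 0.7402
Smallest n/ν is Al → limiting reagent.
n(Fe) = (2/2) × 0.8729 = 0.8729 mol
mass = 0.8729 × 55.84 = 48.74 g

48.7 g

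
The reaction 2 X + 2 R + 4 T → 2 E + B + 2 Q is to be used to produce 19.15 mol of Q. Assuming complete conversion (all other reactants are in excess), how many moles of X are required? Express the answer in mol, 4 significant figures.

n(Q) = 19.15 mol
n(X) = (2/2) × 19.15 = 19.15 mol

19.15 mol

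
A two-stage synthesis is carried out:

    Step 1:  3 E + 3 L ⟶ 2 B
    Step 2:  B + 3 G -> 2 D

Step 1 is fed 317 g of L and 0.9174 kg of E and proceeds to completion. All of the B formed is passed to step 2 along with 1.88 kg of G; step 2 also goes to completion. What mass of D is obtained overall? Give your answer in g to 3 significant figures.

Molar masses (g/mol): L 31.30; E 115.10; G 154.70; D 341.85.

Step 1:
n(L) = 317.0 / 31.30 = 10.13 mol
n(E) = 0.9174×1000 / 115.10 = 7.970 mol
n/ν → L: 3.377, E: 2.657; E is limiting.
n(B) produced = (2/3) × 7.970 = 5.313 mol
Step 2:
n(B) available = 5.313 mol
n(G) = 1.880×1000 / 154.70 = 12.15 mol
n/ν → B: 5.313, G: 4.050; G is limiting.
n(D) = (2/3) × 12.15 = 8.100 mol
mass = 8.100 × 341.85 = 2769 g

2770 g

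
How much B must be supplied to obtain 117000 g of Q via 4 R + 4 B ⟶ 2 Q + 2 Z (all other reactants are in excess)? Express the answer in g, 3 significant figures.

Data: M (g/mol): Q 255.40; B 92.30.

n(Q) = 117000 / 255.40 = 458.1 mol
n(B) = (4/2) × 458.1 = 916.2 mol
mass = 916.2 × 92.30 = 84570 g

84600 g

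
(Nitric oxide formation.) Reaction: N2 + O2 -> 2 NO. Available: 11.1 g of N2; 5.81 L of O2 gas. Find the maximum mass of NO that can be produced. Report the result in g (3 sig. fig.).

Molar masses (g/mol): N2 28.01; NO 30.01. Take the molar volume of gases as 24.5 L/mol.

14.2 g

n(N2) = 11.10 / 28.01 = 0.3963 mol
n(O2) = 5.810 / 24.5 = 0.2371 mol
n/ν → N2: 0.3963, O2: 0.2371; O2 is limiting.
n(NO) = (2/1) × 0.2371 = 0.4742 mol
mass = 0.4742 × 30.01 = 14.23 g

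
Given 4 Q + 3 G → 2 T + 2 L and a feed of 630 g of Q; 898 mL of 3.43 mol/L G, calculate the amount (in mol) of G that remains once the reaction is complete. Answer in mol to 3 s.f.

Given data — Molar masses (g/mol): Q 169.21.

n(Q) = 630.0 / 169.21 = 3.723 mol
n(G) = 3.43 × 898.0/1000 = 3.080 mol
n/ν for Q = 3.723/4 = 0.9308
n/ν for G = 3.080/3 = 1.027
Smallest n/ν is Q → limiting reagent.
G consumed = (3/4) × 3.723 = 2.792 mol
G remaining = 3.080 − 2.792 = 0.2880 mol

0.288 mol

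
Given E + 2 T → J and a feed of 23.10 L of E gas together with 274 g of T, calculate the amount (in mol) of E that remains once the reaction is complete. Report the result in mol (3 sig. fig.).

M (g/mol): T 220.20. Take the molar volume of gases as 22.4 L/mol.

n(E) = 23.10 / 22.4 = 1.031 mol
n(T) = 274.0 / 220.20 = 1.244 mol
n/ν for E = 1.031/1 = 1.031
n/ν for T = 1.244/2 = 0.6220
Smallest n/ν is T → limiting reagent.
E consumed = (1/2) × 1.244 = 0.6220 mol
E remaining = 1.031 − 0.6220 = 0.4090 mol

0.409 mol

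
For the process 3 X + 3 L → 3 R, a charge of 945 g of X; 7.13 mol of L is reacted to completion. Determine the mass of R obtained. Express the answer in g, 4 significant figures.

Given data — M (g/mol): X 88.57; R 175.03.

n(X) = 945.0 / 88.57 = 10.67 mol
n(L) = 7.130 mol
n/ν for X = 10.67/3 = 3.557
n/ν for L = 7.130/3 = 2.377
Smallest n/ν is L → limiting reagent.
n(R) = (3/3) × 7.130 = 7.130 mol
mass = 7.130 × 175.03 = 1248 g

1248 g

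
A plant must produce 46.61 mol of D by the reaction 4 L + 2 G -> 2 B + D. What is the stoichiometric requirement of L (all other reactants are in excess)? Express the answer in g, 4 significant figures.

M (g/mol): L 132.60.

24720 g

n(D) = 46.61 mol
n(L) = (4/1) × 46.61 = 186.4 mol
mass = 186.4 × 132.60 = 24720 g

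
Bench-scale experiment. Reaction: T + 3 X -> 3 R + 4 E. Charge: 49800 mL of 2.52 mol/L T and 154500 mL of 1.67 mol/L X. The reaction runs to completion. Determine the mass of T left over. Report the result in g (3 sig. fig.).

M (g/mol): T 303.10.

12000 g

n(T) = 2.52 × 49800/1000 = 125.5 mol
n(X) = 1.67 × 154500/1000 = 258.0 mol
n/ν for T = 125.5/1 = 125.5
n/ν for X = 258.0/3 = 86.00
Smallest n/ν is X → limiting reagent.
T consumed = (1/3) × 258.0 = 86.00 mol
T remaining = 125.5 − 86.00 = 39.50 mol
mass = 39.50 × 303.10 = 11970 g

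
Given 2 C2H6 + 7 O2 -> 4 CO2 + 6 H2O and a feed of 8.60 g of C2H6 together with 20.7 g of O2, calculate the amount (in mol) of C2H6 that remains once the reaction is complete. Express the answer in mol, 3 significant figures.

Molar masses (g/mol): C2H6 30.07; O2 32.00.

n(C2H6) = 8.600 / 30.07 = 0.2860 mol
n(O2) = 20.70 / 32.00 = 0.6469 mol
n/ν → C2H6: 0.1430, O2: 0.09241; O2 is limiting.
C2H6 consumed = (2/7) × 0.6469 = 0.1848 mol
C2H6 remaining = 0.2860 − 0.1848 = 0.1012 mol

0.101 mol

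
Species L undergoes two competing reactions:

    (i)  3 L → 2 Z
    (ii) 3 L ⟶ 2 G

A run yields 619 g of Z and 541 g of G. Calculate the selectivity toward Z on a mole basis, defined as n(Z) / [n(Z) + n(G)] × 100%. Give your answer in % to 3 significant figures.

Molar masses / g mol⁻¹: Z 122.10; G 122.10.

53.4 %

n(Z) = 619 / 122.10 = 5.070 mol
n(G) = 541 / 122.10 = 4.431 mol
selectivity = 5.070/(5.070+4.431) × 100 = 53.36 %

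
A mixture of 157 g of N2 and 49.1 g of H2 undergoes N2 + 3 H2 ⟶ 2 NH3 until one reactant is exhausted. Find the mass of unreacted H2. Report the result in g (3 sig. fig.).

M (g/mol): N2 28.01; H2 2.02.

n(N2) = 157.0 / 28.01 = 5.605 mol
n(H2) = 49.10 / 2.02 = 24.31 mol
n/ν for N2 = 5.605/1 = 5.605
n/ν for H2 = 24.31/3 = 8.103
Smallest n/ν is N2 → limiting reagent.
H2 consumed = (3/1) × 5.605 = 16.82 mol
H2 remaining = 24.31 − 16.82 = 7.490 mol
mass = 7.490 × 2.02 = 15.13 g

15.1 g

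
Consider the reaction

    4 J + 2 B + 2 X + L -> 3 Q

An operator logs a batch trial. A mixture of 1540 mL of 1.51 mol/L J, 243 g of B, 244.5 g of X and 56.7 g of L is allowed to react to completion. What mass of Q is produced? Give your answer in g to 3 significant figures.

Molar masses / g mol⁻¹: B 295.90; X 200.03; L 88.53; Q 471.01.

n(J) = 1.51 × 1540/1000 = 2.325 mol
n(B) = 243.0 / 295.90 = 0.8212 mol
n(X) = 244.5 / 200.03 = 1.222 mol
n(L) = 56.70 / 88.53 = 0.6405 mol
n/ν → J: 0.5813, B: 0.4106, X: 0.6110, L: 0.6405; B is limiting.
n(Q) = (3/2) × 0.8212 = 1.232 mol
mass = 1.232 × 471.01 = 580.3 g

580 g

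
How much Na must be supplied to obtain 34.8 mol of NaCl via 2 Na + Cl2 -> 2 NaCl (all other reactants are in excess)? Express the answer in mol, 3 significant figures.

n(NaCl) = 34.80 mol
n(Na) = (2/2) × 34.80 = 34.80 mol

34.8 mol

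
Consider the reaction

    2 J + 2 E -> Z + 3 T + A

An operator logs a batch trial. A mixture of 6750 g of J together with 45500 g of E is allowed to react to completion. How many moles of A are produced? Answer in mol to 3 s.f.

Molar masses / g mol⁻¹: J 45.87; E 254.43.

73.6 mol

n(J) = 6750 / 45.87 = 147.2 mol
n(E) = 45500 / 254.43 = 178.8 mol
n/ν → J: 73.60, E: 89.40; J is limiting.
n(A) = (1/2) × 147.2 = 73.60 mol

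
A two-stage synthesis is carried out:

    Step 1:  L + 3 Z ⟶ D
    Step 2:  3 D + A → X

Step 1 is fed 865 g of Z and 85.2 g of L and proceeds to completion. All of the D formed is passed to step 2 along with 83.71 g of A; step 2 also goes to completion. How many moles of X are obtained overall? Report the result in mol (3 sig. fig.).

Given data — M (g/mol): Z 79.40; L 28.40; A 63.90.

Step 1:
n(Z) = 865.0 / 79.40 = 10.89 mol
n(L) = 85.20 / 28.40 = 3.000 mol
n/ν for Z = 10.89/3 = 3.630
n/ν for L = 3.000/1 = 3.000
Smallest n/ν is L → limiting reagent.
n(D) produced = (1/1) × 3.000 = 3.000 mol
Step 2:
n(D) available = 3.000 mol
n(A) = 83.71 / 63.90 = 1.310 mol
n/ν for D = 3.000/3 = 1.000
n/ν for A = 1.310/1 = 1.310
Smallest n/ν is D → limiting reagent.
n(X) = (1/3) × 3.000 = 1.000 mol

1.00 mol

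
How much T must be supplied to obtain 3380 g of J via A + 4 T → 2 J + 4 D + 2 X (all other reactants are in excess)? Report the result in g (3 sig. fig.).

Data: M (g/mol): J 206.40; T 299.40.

n(J) = 3380 / 206.40 = 16.38 mol
n(T) = (4/2) × 16.38 = 32.76 mol
mass = 32.76 × 299.40 = 9808 g

9810 g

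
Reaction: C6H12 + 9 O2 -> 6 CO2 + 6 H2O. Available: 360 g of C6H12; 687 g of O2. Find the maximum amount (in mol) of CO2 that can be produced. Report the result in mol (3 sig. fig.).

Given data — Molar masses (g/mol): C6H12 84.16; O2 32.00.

14.3 mol

n(C6H12) = 360.0 / 84.16 = 4.278 mol
n(O2) = 687.0 / 32.00 = 21.47 mol
n/ν for C6H12 = 4.278/1 = 4.278
n/ν for O2 = 21.47/9 = 2.386
Smallest n/ν is O2 → limiting reagent.
n(CO2) = (6/9) × 21.47 = 14.31 mol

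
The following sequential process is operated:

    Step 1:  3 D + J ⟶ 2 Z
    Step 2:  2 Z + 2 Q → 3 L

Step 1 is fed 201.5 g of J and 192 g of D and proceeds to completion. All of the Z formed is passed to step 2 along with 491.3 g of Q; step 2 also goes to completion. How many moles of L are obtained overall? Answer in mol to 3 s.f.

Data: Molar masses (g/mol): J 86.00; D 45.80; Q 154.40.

Step 1:
n(J) = 201.5 / 86.00 = 2.343 mol
n(D) = 192.0 / 45.80 = 4.192 mol
n/ν → J: 2.343, D: 1.397; D is limiting.
n(Z) produced = (2/3) × 4.192 = 2.795 mol
Step 2:
n(Z) available = 2.795 mol
n(Q) = 491.3 / 154.40 = 3.182 mol
n/ν → Z: 1.398, Q: 1.591; Z is limiting.
n(L) = (3/2) × 2.795 = 4.193 mol

4.19 mol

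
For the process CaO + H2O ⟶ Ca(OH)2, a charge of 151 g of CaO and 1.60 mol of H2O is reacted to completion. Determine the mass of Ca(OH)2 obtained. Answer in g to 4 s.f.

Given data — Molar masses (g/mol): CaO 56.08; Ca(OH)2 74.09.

118.5 g

n(CaO) = 151.0 / 56.08 = 2.693 mol
n(H2O) = 1.600 mol
n/ν for CaO = 2.693/1 = 2.693
n/ν for H2O = 1.600/1 = 1.600
Smallest n/ν is H2O → limiting reagent.
n(Ca(OH)2) = (1/1) × 1.600 = 1.600 mol
mass = 1.600 × 74.09 = 118.5 g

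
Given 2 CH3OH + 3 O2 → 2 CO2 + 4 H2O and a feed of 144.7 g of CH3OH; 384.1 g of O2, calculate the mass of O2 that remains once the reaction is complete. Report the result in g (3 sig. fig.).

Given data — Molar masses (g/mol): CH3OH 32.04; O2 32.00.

n(CH3OH) = 144.7 / 32.04 = 4.516 mol
n(O2) = 384.1 / 32.00 = 12.00 mol
n/ν for CH3OH = 4.516/2 = 2.258
n/ν for O2 = 12.00/3 = 4.000
Smallest n/ν is CH3OH → limiting reagent.
O2 consumed = (3/2) × 4.516 = 6.774 mol
O2 remaining = 12.00 − 6.774 = 5.226 mol
mass = 5.226 × 32.00 = 167.2 g

167 g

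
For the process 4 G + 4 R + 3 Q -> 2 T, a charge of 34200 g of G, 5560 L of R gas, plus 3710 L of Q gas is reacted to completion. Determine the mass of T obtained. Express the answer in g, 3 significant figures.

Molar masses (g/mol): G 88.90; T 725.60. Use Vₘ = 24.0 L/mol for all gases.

74800 g

n(G) = 34200 / 88.90 = 384.7 mol
n(R) = 5560 / 24.0 = 231.7 mol
n(Q) = 3710 / 24.0 = 154.6 mol
n/ν → G: 96.18, R: 57.93, Q: 51.53; Q is limiting.
n(T) = (2/3) × 154.6 = 103.1 mol
mass = 103.1 × 725.60 = 74810 g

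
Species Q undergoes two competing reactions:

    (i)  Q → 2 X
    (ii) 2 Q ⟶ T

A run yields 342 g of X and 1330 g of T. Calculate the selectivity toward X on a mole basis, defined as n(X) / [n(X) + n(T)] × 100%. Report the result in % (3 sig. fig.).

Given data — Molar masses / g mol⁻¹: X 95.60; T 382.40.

50.7 %

n(X) = 342 / 95.60 = 3.577 mol
n(T) = 1330 / 382.40 = 3.478 mol
selectivity = 3.577/(3.577+3.478) × 100 = 50.70 %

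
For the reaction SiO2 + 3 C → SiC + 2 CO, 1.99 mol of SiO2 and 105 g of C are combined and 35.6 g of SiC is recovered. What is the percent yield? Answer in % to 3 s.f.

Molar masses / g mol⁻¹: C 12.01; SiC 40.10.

n(SiO2) = 1.990 mol
n(C) = 105.0 / 12.01 = 8.743 mol
n/ν for SiO2 = 1.990/1 = 1.990
n/ν for C = 8.743/3 = 2.914
Smallest n/ν is SiO2 → limiting reagent.
theoretical n(SiC) = (1/1) × 1.990 = 1.990 mol → 79.80 g
% yield = 35.6 / 79.80 × 100 = 44.61 %

44.6 %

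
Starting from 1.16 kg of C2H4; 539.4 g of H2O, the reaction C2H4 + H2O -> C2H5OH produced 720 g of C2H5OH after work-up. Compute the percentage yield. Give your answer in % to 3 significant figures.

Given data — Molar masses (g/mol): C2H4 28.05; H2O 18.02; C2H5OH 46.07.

n(C2H4) = 1.160×1000 / 28.05 = 41.35 mol
n(H2O) = 539.4 / 18.02 = 29.93 mol
n/ν for C2H4 = 41.35/1 = 41.35
n/ν for H2O = 29.93/1 = 29.93
Smallest n/ν is H2O → limiting reagent.
theoretical n(C2H5OH) = (1/1) × 29.93 = 29.93 mol → 1379 g
% yield = 720 / 1379 × 100 = 52.21 %

52.2 %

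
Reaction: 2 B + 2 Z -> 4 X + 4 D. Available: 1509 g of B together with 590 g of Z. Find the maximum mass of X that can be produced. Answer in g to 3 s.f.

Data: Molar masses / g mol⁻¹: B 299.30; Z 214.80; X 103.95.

n(B) = 1509 / 299.30 = 5.042 mol
n(Z) = 590.0 / 214.80 = 2.747 mol
n/ν → B: 2.521, Z: 1.374; Z is limiting.
n(X) = (4/2) × 2.747 = 5.494 mol
mass = 5.494 × 103.95 = 571.1 g

571 g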